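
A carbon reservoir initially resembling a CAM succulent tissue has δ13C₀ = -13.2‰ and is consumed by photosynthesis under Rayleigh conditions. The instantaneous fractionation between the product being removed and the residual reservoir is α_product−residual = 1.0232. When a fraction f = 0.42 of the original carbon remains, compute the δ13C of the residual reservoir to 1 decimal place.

Rayleigh residual: δ_res = (δ₀ + 1000)·f^(α−1) − 1000
α − 1 = 0.02320
f^(α−1) = 0.42^(0.02320) = 0.980075
δ_res = (-13.2 + 1000) × 0.980075 − 1000 = 967.138 − 1000 = -32.86‰

-32.9‰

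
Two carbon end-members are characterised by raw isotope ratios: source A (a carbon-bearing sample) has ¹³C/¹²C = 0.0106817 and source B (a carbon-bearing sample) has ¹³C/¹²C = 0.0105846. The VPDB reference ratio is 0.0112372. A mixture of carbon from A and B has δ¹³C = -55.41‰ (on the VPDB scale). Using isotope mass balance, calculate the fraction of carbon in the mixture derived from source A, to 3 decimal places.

δ_A = (0.0106817/0.0112372 − 1)×1000 = (0.950566 − 1)×1000 = -49.434‰
δ_B = (0.0105846/0.0112372 − 1)×1000 = (0.941925 − 1)×1000 = -58.075‰
f_A = (δ_mix − δ_B)/(δ_A − δ_B) = (-55.41 − (-58.075))/(-49.434 − (-58.075))
f_A = 2.665 / 8.641 = 0.3084

0.308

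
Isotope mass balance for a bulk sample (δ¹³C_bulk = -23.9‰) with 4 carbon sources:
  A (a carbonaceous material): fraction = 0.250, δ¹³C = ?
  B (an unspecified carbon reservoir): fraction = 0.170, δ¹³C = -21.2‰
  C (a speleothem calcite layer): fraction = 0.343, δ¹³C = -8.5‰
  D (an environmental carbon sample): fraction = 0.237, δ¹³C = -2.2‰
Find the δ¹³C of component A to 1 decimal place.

Isotope mass balance: δ_bulk = Σ fᵢ·δᵢ.
-23.9 = 0.250×δ_A + 0.170×(-21.2) + 0.343×(-8.5) + 0.237×(-2.2)
0.250·δ_A = -23.9 − (-7.041) = -16.859
δ_A = -16.859 / 0.250 = -67.44‰

-67.4‰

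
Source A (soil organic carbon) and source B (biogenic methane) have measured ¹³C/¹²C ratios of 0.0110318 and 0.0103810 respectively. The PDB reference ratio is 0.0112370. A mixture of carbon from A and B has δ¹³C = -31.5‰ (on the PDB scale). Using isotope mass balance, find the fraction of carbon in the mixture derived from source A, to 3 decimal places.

0.771

δ_A = (0.0110318/0.0112370 − 1)×1000 = (0.981739 − 1)×1000 = -18.261‰
δ_B = (0.0103810/0.0112370 − 1)×1000 = (0.923823 − 1)×1000 = -76.177‰
f_A = (δ_mix − δ_B)/(δ_A − δ_B) = (-31.5 − (-76.177))/(-18.261 − (-76.177))
f_A = 44.677 / 57.916 = 0.7714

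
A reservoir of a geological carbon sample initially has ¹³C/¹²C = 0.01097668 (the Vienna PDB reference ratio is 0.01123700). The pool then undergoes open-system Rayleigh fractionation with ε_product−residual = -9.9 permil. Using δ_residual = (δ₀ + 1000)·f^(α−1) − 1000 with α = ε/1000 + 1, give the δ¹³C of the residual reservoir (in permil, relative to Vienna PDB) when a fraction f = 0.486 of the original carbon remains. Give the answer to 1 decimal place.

-16.2 permil

δ₀ = (0.01097668/0.01123700 − 1)×1000 = (0.976834 − 1)×1000 = -23.166 permil
α − 1 = ε/1000 = -0.0099
f^(α−1) = 0.486^(-0.0099) = 1.007169
δ_res = (-23.166 + 1000) × 1.007169 − 1000 = 983.836 − 1000 = -16.16 permil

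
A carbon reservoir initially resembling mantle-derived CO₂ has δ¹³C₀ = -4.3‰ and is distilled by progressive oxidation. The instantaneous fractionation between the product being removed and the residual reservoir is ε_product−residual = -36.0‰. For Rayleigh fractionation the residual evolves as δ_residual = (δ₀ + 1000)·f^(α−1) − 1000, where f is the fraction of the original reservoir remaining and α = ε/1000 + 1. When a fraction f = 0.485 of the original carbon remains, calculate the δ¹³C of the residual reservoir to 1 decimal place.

22.0‰

Rayleigh residual: δ_res = (δ₀ + 1000)·f^(α−1) − 1000
α = ε/1000 + 1 = 0.96400, so α − 1 = -0.03600
f^(α−1) = 0.485^(-0.03600) = 1.026392
δ_res = (-4.3 + 1000) × 1.026392 − 1000 = 1021.979 − 1000 = 21.98‰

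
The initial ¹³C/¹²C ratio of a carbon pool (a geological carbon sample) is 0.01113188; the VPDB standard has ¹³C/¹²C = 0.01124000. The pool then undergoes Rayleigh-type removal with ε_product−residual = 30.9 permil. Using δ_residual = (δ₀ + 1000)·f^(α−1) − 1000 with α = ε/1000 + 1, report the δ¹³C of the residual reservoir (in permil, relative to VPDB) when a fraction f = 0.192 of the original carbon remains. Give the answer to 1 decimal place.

δ₀ = (0.01113188/0.01124000 − 1)×1000 = (0.990381 − 1)×1000 = -9.619 permil
α − 1 = ε/1000 = 0.0309
f^(α−1) = 0.192^(0.0309) = 0.950285
δ_res = (-9.619 + 1000) × 0.950285 − 1000 = 941.144 − 1000 = -58.86 permil

-58.9 permil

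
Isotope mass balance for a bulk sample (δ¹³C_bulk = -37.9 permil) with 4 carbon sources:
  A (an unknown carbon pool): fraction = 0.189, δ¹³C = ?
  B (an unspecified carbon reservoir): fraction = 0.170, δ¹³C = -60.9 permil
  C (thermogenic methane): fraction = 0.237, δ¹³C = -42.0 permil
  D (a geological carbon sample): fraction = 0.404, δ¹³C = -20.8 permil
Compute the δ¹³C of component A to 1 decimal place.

-48.6 permil

Isotope mass balance: δ_bulk = Σ fᵢ·δᵢ.
-37.9 = 0.189×δ_A + 0.170×(-60.9) + 0.237×(-42.0) + 0.404×(-20.8)
0.189·δ_A = -37.9 − (-28.710) = -9.190
δ_A = -9.190 / 0.189 = -48.62 permil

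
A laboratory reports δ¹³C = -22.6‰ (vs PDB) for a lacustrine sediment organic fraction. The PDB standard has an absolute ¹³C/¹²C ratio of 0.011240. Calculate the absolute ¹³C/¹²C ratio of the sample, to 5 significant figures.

0.010986

R_sample = R_standard × (δ¹³C/1000 + 1)
R_sample = 0.011240 × (-22.6/1000 + 1) = 0.011240 × 0.977400
R_sample = 0.0109860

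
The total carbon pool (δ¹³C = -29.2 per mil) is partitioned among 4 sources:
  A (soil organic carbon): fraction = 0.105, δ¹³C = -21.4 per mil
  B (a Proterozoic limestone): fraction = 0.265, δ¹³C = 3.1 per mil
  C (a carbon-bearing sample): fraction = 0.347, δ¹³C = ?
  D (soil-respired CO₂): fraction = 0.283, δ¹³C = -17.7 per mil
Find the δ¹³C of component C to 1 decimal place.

Isotope mass balance: δ_bulk = Σ fᵢ·δᵢ.
-29.2 = 0.105×(-21.4) + 0.265×(3.1) + 0.347×δ_C + 0.283×(-17.7)
0.347·δ_C = -29.2 − (-6.435) = -22.765
δ_C = -22.765 / 0.347 = -65.61 per mil

-65.6 per mil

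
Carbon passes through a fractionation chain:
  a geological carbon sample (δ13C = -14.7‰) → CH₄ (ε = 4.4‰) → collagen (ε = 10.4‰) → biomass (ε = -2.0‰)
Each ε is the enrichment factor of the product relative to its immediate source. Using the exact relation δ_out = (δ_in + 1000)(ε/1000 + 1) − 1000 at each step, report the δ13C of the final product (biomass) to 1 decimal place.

step 1: δ = (-14.70 + 1000)·(4.4/1000 + 1) − 1000 = -10.36‰
step 2: δ = (-10.36 + 1000)·(10.4/1000 + 1) − 1000 = -0.07‰
step 3: δ = (-0.07 + 1000)·(-2.0/1000 + 1) − 1000 = -2.07‰

-2.1‰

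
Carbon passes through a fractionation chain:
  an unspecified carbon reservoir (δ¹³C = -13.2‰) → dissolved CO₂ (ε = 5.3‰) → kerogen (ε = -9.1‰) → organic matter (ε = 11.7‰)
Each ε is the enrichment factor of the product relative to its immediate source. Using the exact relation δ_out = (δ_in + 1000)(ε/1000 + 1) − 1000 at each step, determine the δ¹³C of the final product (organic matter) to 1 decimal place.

step 1: δ = (-13.20 + 1000)·(5.3/1000 + 1) − 1000 = -7.97‰
step 2: δ = (-7.97 + 1000)·(-9.1/1000 + 1) − 1000 = -17.00‰
step 3: δ = (-17.00 + 1000)·(11.7/1000 + 1) − 1000 = -5.50‰

-5.5‰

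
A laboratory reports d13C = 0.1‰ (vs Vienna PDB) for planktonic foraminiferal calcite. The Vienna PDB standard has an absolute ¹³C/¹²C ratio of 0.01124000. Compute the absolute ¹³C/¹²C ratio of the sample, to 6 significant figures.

0.0112411

R_sample = R_standard × (d13C/1000 + 1)
R_sample = 0.01124000 × (0.1/1000 + 1) = 0.01124000 × 1.000100
R_sample = 0.0112411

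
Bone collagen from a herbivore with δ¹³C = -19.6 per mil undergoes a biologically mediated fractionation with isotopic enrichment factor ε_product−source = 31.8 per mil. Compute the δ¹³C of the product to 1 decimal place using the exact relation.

To first order, δ_product ≈ δ_source + ε = 12.2 per mil.
Exactly, δ_product = (δ_source + 1000)·(ε/1000 + 1) − 1000.
δ_product = (-19.6 + 1000) × (31.8/1000 + 1) − 1000
δ_product = 11.58 per mil

11.6 per mil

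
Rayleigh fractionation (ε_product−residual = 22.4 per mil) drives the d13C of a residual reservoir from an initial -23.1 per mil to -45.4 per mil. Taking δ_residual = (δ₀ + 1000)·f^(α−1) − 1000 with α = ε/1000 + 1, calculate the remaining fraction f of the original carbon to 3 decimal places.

0.357

α − 1 = ε/1000 = 0.0224
(δ_res + 1000)/(δ₀ + 1000) = (-45.4 + 1000)/(-23.1 + 1000) = 954.6/976.9 = 0.977173
f = 0.977173^(1/0.0224) = exp(ln(0.977173)/0.0224) = exp(-0.02309/0.0224)
f = exp(-1.0309) = 0.3567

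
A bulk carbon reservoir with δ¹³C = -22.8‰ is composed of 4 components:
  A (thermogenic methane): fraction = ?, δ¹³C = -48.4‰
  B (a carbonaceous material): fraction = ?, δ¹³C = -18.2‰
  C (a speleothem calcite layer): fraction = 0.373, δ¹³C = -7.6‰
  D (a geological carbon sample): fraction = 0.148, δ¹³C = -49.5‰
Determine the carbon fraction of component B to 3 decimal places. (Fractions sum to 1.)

Let f_B and f_A be the unknown fractions; fractions sum to 1 so f_B + f_A = 0.479.
Mass balance: Σ fᵢ·δᵢ = δ_bulk ⇒ f_B·(-18.2) + f_A·(-48.4) = -22.8 − (-10.161) = -12.639
Substitute f_A = 0.479 − f_B:
f_B·(-18.2 − -48.4) = -12.639 − 0.479×(-48.4) = 10.544
f_B = 10.544 / 30.2 = 0.3492

0.349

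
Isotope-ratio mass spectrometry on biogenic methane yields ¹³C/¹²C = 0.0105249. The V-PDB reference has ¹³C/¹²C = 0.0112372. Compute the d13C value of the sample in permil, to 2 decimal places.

-63.39 permil

d13C = (R_sample / R_standard − 1) × 1000
R_sample / R_standard = 0.0105249 / 0.0112372 = 0.936612
d13C = (0.936612 − 1) × 1000 = -63.388 permil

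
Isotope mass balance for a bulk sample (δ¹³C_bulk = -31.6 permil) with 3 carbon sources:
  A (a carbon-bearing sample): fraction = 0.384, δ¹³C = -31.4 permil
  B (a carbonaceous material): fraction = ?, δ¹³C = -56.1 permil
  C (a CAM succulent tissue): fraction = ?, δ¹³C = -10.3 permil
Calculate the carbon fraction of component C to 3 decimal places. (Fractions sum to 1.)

Let f_C and f_B be the unknown fractions; fractions sum to 1 so f_C + f_B = 0.616.
Mass balance: Σ fᵢ·δᵢ = δ_bulk ⇒ f_C·(-10.3) + f_B·(-56.1) = -31.6 − (-12.058) = -19.542
Substitute f_B = 0.616 − f_C:
f_C·(-10.3 − -56.1) = -19.542 − 0.616×(-56.1) = 15.015
f_C = 15.015 / 45.8 = 0.3278

0.328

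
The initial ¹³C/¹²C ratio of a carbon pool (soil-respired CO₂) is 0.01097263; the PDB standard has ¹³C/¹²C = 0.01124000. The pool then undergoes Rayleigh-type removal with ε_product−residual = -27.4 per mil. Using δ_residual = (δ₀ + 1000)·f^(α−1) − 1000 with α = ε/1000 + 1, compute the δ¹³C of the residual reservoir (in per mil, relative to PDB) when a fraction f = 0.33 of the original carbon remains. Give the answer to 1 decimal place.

6.3 per mil

δ₀ = (0.01097263/0.01124000 − 1)×1000 = (0.976213 − 1)×1000 = -23.787 per mil
α − 1 = ε/1000 = -0.0274
f^(α−1) = 0.33^(-0.0274) = 1.030843
δ_res = (-23.787 + 1000) × 1.030843 − 1000 = 1006.322 − 1000 = 6.32 per mil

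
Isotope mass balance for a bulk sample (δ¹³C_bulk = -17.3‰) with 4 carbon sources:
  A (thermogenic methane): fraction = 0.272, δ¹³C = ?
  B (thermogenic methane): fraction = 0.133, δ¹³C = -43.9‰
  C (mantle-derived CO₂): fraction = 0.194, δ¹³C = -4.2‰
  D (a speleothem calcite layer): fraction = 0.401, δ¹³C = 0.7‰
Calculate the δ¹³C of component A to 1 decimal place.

-40.2‰

Isotope mass balance: δ_bulk = Σ fᵢ·δᵢ.
-17.3 = 0.272×δ_A + 0.133×(-43.9) + 0.194×(-4.2) + 0.401×(0.7)
0.272·δ_A = -17.3 − (-6.373) = -10.927
δ_A = -10.927 / 0.272 = -40.17‰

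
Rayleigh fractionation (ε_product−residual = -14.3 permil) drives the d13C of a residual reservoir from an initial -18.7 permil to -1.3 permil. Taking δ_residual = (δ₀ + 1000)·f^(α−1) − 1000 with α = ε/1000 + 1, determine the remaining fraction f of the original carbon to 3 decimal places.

α − 1 = ε/1000 = -0.0143
(δ_res + 1000)/(δ₀ + 1000) = (-1.3 + 1000)/(-18.7 + 1000) = 998.7/981.3 = 1.017732
f = 1.017732^(1/-0.0143) = exp(ln(1.017732)/-0.0143) = exp(0.01758/-0.0143)
f = exp(-1.2291) = 0.2926

0.293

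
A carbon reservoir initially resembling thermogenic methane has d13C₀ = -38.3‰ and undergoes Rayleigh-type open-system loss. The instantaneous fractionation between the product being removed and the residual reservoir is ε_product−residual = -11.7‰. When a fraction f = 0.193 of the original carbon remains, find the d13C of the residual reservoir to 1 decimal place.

Rayleigh residual: δ_res = (δ₀ + 1000)·f^(α−1) − 1000
α = ε/1000 + 1 = 0.98830, so α − 1 = -0.01170
f^(α−1) = 0.193^(-0.01170) = 1.019434
δ_res = (-38.3 + 1000) × 1.019434 − 1000 = 980.389 − 1000 = -19.61‰

-19.6‰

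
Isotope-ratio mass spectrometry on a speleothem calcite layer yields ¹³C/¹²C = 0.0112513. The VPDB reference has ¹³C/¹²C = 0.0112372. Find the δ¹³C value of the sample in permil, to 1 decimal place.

1.3 permil

δ¹³C = (R_sample / R_standard − 1) × 1000
R_sample / R_standard = 0.0112513 / 0.0112372 = 1.001255
δ¹³C = (1.001255 − 1) × 1000 = 1.25 permil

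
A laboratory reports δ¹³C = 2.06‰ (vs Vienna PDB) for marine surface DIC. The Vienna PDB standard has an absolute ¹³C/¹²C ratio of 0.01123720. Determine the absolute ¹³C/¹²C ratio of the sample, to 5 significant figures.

0.011260

R_sample = R_standard × (δ¹³C/1000 + 1)
R_sample = 0.01123720 × (2.06/1000 + 1) = 0.01123720 × 1.002060
R_sample = 0.0112603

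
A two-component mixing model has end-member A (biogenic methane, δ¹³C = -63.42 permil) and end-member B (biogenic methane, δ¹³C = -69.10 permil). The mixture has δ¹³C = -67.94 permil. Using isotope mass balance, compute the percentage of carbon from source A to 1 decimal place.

δ_mix = f_A·δ_A + (1 − f_A)·δ_B  ⇒  f_A = (δ_mix − δ_B)/(δ_A − δ_B)
f_A = (-67.94 − (-69.10)) / (-63.42 − (-69.10))
f_A = 1.16 / 5.68 = 0.2042

20.4%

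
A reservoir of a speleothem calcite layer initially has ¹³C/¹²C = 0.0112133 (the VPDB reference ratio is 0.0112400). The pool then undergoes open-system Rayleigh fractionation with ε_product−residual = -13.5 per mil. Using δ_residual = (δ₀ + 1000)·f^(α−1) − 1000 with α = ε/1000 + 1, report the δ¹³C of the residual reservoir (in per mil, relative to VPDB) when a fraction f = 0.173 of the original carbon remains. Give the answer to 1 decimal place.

21.5 per mil

δ₀ = (0.0112133/0.0112400 − 1)×1000 = (0.997625 − 1)×1000 = -2.375 per mil
α − 1 = ε/1000 = -0.0135
f^(α−1) = 0.173^(-0.0135) = 1.023968
δ_res = (-2.375 + 1000) × 1.023968 − 1000 = 1021.536 − 1000 = 21.54 per mil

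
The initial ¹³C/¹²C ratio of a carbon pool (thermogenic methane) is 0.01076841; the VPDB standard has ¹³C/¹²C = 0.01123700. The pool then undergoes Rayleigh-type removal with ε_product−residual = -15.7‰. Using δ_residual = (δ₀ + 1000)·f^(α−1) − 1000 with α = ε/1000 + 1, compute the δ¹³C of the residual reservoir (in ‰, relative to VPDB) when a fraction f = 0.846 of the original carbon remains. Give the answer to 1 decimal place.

δ₀ = (0.01076841/0.01123700 − 1)×1000 = (0.958299 − 1)×1000 = -41.701‰
α − 1 = ε/1000 = -0.0157
f^(α−1) = 0.846^(-0.0157) = 1.002629
δ_res = (-41.701 + 1000) × 1.002629 − 1000 = 960.819 − 1000 = -39.18‰

-39.2‰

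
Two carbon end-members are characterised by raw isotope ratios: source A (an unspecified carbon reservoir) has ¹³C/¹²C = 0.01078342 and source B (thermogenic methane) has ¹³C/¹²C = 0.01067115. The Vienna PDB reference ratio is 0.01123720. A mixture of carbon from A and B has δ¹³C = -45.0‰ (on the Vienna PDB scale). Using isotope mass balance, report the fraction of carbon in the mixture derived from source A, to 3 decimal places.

δ_A = (0.01078342/0.01123720 − 1)×1000 = (0.959618 − 1)×1000 = -40.382‰
δ_B = (0.01067115/0.01123720 − 1)×1000 = (0.949627 − 1)×1000 = -50.373‰
f_A = (δ_mix − δ_B)/(δ_A − δ_B) = (-45.0 − (-50.373))/(-40.382 − (-50.373))
f_A = 5.373 / 9.991 = 0.5378

0.538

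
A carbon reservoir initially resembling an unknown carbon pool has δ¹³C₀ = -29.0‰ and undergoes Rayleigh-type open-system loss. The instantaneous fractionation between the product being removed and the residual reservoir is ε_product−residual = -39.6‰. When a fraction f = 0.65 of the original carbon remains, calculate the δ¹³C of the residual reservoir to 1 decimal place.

Rayleigh residual: δ_res = (δ₀ + 1000)·f^(α−1) − 1000
α = ε/1000 + 1 = 0.96040, so α − 1 = -0.03960
f^(α−1) = 0.65^(-0.03960) = 1.017205
δ_res = (-29.0 + 1000) × 1.017205 − 1000 = 987.706 − 1000 = -12.29‰

-12.3‰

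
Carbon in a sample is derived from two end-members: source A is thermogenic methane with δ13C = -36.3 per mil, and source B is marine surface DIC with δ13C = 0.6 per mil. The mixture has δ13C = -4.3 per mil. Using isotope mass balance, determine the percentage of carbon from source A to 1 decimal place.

13.3%

δ_mix = f_A·δ_A + (1 − f_A)·δ_B  ⇒  f_A = (δ_mix − δ_B)/(δ_A − δ_B)
f_A = (-4.3 − (0.6)) / (-36.3 − (0.6))
f_A = -4.9 / -36.9 = 0.1328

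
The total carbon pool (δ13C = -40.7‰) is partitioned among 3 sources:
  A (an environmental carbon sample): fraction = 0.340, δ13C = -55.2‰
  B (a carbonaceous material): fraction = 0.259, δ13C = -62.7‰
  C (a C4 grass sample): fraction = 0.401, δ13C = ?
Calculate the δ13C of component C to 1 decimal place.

-14.2‰

Isotope mass balance: δ_bulk = Σ fᵢ·δᵢ.
-40.7 = 0.340×(-55.2) + 0.259×(-62.7) + 0.401×δ_C
0.401·δ_C = -40.7 − (-35.007) = -5.693
δ_C = -5.693 / 0.401 = -14.20‰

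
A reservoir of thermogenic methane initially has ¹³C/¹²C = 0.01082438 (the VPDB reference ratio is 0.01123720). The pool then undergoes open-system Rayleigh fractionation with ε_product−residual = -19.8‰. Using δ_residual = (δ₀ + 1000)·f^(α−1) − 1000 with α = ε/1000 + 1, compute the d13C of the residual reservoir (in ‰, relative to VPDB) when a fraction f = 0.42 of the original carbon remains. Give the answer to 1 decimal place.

-20.0‰

δ₀ = (0.01082438/0.01123720 − 1)×1000 = (0.963263 − 1)×1000 = -36.737‰
α − 1 = ε/1000 = -0.0198
f^(α−1) = 0.42^(-0.0198) = 1.017325
δ_res = (-36.737 + 1000) × 1.017325 − 1000 = 979.952 − 1000 = -20.05‰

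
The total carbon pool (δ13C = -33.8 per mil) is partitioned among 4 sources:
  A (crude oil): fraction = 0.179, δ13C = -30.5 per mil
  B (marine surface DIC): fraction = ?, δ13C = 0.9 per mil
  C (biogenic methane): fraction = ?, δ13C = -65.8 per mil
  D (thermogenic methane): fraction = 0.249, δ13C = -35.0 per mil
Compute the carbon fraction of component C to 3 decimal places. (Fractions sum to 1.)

0.302

Let f_C and f_B be the unknown fractions; fractions sum to 1 so f_C + f_B = 0.572.
Mass balance: Σ fᵢ·δᵢ = δ_bulk ⇒ f_C·(-65.8) + f_B·(0.9) = -33.8 − (-14.174) = -19.625
Substitute f_B = 0.572 − f_C:
f_C·(-65.8 − 0.9) = -19.625 − 0.572×(0.9) = -20.140
f_C = -20.140 / -66.7 = 0.3020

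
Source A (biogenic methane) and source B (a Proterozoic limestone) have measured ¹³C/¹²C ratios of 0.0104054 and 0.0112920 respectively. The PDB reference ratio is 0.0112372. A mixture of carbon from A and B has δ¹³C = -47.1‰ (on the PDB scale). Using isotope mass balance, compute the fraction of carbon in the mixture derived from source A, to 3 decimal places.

δ_A = (0.0104054/0.0112372 − 1)×1000 = (0.925978 − 1)×1000 = -74.022‰
δ_B = (0.0112920/0.0112372 − 1)×1000 = (1.004877 − 1)×1000 = 4.877‰
f_A = (δ_mix − δ_B)/(δ_A − δ_B) = (-47.1 − (4.877))/(-74.022 − (4.877))
f_A = -51.977 / -78.899 = 0.6588

0.659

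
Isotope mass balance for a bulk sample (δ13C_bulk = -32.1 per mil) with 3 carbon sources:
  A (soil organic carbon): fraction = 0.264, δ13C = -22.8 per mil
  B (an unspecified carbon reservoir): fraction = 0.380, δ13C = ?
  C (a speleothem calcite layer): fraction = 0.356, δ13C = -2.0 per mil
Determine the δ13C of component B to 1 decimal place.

-66.8 per mil

Isotope mass balance: δ_bulk = Σ fᵢ·δᵢ.
-32.1 = 0.264×(-22.8) + 0.380×δ_B + 0.356×(-2.0)
0.380·δ_B = -32.1 − (-6.731) = -25.369
δ_B = -25.369 / 0.380 = -66.76 per mil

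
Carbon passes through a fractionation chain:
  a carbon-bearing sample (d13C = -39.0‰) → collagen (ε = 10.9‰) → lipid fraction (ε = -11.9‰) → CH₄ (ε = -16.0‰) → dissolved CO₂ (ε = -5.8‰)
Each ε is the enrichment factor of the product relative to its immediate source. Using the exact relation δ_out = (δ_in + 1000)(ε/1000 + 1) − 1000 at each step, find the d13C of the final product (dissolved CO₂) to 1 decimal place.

step 1: δ = (-39.00 + 1000)·(10.9/1000 + 1) − 1000 = -28.53‰
step 2: δ = (-28.53 + 1000)·(-11.9/1000 + 1) − 1000 = -40.09‰
step 3: δ = (-40.09 + 1000)·(-16.0/1000 + 1) − 1000 = -55.44‰
step 4: δ = (-55.44 + 1000)·(-5.8/1000 + 1) − 1000 = -60.92‰

-60.9‰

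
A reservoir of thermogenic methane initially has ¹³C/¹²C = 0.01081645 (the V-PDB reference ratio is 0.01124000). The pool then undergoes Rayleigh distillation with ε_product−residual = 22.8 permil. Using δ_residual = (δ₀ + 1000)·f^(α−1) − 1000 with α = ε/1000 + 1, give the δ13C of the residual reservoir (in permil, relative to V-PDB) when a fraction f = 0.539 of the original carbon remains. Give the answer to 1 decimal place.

-51.1 permil

δ₀ = (0.01081645/0.01124000 − 1)×1000 = (0.962318 − 1)×1000 = -37.682 permil
α − 1 = ε/1000 = 0.0228
f^(α−1) = 0.539^(0.0228) = 0.986008
δ_res = (-37.682 + 1000) × 0.986008 − 1000 = 948.852 − 1000 = -51.15 permil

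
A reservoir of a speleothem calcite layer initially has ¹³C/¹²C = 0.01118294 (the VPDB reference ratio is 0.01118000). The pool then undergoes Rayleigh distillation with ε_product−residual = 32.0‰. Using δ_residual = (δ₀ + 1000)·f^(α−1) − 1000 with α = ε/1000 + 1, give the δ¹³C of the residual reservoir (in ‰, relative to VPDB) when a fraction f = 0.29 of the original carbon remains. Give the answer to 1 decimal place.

-38.6‰

δ₀ = (0.01118294/0.01118000 − 1)×1000 = (1.000263 − 1)×1000 = 0.263‰
α − 1 = ε/1000 = 0.0320
f^(α−1) = 0.29^(0.0320) = 0.961162
δ_res = (0.263 + 1000) × 0.961162 − 1000 = 961.415 − 1000 = -38.58‰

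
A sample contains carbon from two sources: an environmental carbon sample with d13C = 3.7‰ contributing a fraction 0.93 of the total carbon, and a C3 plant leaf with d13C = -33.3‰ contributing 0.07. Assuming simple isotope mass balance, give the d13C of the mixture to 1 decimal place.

δ_mix = f_A·δ_A + f_B·δ_B
δ_mix = 0.93 × (3.7) + 0.07 × (-33.3)
δ_mix = 3.44 + -2.33 = 1.11‰

1.1‰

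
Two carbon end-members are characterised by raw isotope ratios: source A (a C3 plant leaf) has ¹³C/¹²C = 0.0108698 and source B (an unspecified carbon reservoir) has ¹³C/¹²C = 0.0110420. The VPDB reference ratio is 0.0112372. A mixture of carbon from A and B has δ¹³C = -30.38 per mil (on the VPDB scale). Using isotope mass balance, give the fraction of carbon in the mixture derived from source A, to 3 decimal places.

δ_A = (0.0108698/0.0112372 − 1)×1000 = (0.967305 − 1)×1000 = -32.695 per mil
δ_B = (0.0110420/0.0112372 − 1)×1000 = (0.982629 − 1)×1000 = -17.371 per mil
f_A = (δ_mix − δ_B)/(δ_A − δ_B) = (-30.38 − (-17.371))/(-32.695 − (-17.371))
f_A = -13.009 / -15.324 = 0.8489

0.849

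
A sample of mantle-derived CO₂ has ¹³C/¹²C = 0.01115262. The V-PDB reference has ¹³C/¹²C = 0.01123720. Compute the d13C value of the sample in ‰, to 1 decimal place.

d13C = (R_sample / R_standard − 1) × 1000
R_sample / R_standard = 0.01115262 / 0.01123720 = 0.992473
d13C = (0.992473 − 1) × 1000 = -7.53‰

-7.5‰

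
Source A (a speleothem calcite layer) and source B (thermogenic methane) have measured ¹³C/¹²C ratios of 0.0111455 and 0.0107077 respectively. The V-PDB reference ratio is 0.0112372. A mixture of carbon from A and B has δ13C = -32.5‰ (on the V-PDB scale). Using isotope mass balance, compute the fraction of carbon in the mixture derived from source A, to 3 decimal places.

δ_A = (0.0111455/0.0112372 − 1)×1000 = (0.991840 − 1)×1000 = -8.160‰
δ_B = (0.0107077/0.0112372 − 1)×1000 = (0.952880 − 1)×1000 = -47.120‰
f_A = (δ_mix − δ_B)/(δ_A − δ_B) = (-32.5 − (-47.120))/(-8.160 − (-47.120))
f_A = 14.620 / 38.960 = 0.3753

0.375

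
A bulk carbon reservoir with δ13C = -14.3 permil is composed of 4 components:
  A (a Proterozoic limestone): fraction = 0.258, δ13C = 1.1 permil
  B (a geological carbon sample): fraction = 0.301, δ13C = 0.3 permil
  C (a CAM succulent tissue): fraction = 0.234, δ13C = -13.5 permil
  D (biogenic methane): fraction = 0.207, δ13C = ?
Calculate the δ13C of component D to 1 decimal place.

-55.6 permil

Isotope mass balance: δ_bulk = Σ fᵢ·δᵢ.
-14.3 = 0.258×(1.1) + 0.301×(0.3) + 0.234×(-13.5) + 0.207×δ_D
0.207·δ_D = -14.3 − (-2.785) = -11.515
δ_D = -11.515 / 0.207 = -55.63 permil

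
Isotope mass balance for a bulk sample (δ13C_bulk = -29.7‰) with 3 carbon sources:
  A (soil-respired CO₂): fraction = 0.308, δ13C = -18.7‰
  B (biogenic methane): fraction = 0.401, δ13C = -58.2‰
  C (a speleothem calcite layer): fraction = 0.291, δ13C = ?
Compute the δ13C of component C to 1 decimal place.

Isotope mass balance: δ_bulk = Σ fᵢ·δᵢ.
-29.7 = 0.308×(-18.7) + 0.401×(-58.2) + 0.291×δ_C
0.291·δ_C = -29.7 − (-29.098) = -0.602
δ_C = -0.602 / 0.291 = -2.07‰

-2.1‰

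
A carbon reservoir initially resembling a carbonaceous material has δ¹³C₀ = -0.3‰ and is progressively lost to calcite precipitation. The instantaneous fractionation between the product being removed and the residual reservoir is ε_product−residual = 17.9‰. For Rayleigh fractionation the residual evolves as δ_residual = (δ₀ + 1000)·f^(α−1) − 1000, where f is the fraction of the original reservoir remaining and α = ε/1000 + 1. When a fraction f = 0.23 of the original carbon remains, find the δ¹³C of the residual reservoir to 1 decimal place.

Rayleigh residual: δ_res = (δ₀ + 1000)·f^(α−1) − 1000
α = ε/1000 + 1 = 1.01790, so α − 1 = 0.01790
f^(α−1) = 0.23^(0.01790) = 0.974036
δ_res = (-0.3 + 1000) × 0.974036 − 1000 = 973.744 − 1000 = -26.26‰

-26.3‰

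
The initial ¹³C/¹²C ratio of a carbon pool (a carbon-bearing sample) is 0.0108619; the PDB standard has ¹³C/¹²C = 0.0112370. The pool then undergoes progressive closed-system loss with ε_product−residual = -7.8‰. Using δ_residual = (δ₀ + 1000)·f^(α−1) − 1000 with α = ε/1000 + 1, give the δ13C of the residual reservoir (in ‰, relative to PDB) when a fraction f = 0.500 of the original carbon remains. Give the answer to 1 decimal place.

δ₀ = (0.0108619/0.0112370 − 1)×1000 = (0.966619 − 1)×1000 = -33.381‰
α − 1 = ε/1000 = -0.0078
f^(α−1) = 0.500^(-0.0078) = 1.005421
δ_res = (-33.381 + 1000) × 1.005421 − 1000 = 971.859 − 1000 = -28.14‰

-28.1‰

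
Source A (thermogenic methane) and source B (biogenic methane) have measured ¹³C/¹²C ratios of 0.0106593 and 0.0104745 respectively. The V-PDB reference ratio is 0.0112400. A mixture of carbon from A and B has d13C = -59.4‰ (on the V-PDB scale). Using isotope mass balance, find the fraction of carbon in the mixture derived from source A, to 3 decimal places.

δ_A = (0.0106593/0.0112400 − 1)×1000 = (0.948336 − 1)×1000 = -51.664‰
δ_B = (0.0104745/0.0112400 − 1)×1000 = (0.931895 − 1)×1000 = -68.105‰
f_A = (δ_mix − δ_B)/(δ_A − δ_B) = (-59.4 − (-68.105))/(-51.664 − (-68.105))
f_A = 8.705 / 16.441 = 0.5295

0.529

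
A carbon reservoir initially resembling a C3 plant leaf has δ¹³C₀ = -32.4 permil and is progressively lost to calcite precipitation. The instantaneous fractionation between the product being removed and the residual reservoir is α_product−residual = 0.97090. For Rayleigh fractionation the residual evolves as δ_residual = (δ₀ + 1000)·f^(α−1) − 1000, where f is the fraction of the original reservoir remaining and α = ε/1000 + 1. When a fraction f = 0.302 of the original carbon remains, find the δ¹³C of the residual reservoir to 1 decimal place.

Rayleigh residual: δ_res = (δ₀ + 1000)·f^(α−1) − 1000
α − 1 = -0.02910
f^(α−1) = 0.302^(-0.02910) = 1.035456
δ_res = (-32.4 + 1000) × 1.035456 − 1000 = 1001.908 − 1000 = 1.91 permil

1.9 permil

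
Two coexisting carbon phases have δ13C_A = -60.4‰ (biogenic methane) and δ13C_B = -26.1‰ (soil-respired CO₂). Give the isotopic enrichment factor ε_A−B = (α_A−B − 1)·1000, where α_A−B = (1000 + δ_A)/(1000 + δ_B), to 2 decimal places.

-35.22‰

α_A−B = (1000 + -60.4) / (1000 + -26.1) = 939.6 / 973.9 = 0.964781
ε_A−B = (0.964781 − 1) × 1000 = -35.219‰
(The approximation ε ≈ δ_A − δ_B would give -34.3‰.)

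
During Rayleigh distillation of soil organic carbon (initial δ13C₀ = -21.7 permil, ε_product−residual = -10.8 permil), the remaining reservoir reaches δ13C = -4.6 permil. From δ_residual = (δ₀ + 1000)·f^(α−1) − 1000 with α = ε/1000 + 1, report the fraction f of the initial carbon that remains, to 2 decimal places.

α − 1 = ε/1000 = -0.0108
(δ_res + 1000)/(δ₀ + 1000) = (-4.6 + 1000)/(-21.7 + 1000) = 995.4/978.3 = 1.017479
f = 1.017479^(1/-0.0108) = exp(ln(1.017479)/-0.0108) = exp(0.01733/-0.0108)
f = exp(-1.6045) = 0.2010

0.20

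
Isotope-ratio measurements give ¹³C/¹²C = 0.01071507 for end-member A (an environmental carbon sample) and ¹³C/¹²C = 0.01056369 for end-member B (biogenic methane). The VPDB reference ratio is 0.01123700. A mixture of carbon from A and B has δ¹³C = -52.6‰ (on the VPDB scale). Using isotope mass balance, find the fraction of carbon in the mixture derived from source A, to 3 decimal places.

0.543

δ_A = (0.01071507/0.01123700 − 1)×1000 = (0.953553 − 1)×1000 = -46.447‰
δ_B = (0.01056369/0.01123700 − 1)×1000 = (0.940081 − 1)×1000 = -59.919‰
f_A = (δ_mix − δ_B)/(δ_A − δ_B) = (-52.6 − (-59.919))/(-46.447 − (-59.919))
f_A = 7.319 / 13.472 = 0.5433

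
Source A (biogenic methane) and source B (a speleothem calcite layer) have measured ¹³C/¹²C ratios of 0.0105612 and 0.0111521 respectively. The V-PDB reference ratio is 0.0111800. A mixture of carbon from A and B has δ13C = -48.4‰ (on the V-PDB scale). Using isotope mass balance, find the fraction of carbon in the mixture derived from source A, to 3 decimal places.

δ_A = (0.0105612/0.0111800 − 1)×1000 = (0.944651 − 1)×1000 = -55.349‰
δ_B = (0.0111521/0.0111800 − 1)×1000 = (0.997504 − 1)×1000 = -2.496‰
f_A = (δ_mix − δ_B)/(δ_A − δ_B) = (-48.4 − (-2.496))/(-55.349 − (-2.496))
f_A = -45.904 / -52.853 = 0.8685

0.869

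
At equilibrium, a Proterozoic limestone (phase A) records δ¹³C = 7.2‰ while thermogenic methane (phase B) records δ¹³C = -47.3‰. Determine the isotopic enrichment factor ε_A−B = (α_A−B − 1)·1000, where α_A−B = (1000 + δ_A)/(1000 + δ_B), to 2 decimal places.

α_A−B = (1000 + 7.2) / (1000 + -47.3) = 1007.2 / 952.7 = 1.057206
ε_A−B = (1.057206 − 1) × 1000 = 57.206‰
(The approximation ε ≈ δ_A − δ_B would give 54.5‰.)

57.21‰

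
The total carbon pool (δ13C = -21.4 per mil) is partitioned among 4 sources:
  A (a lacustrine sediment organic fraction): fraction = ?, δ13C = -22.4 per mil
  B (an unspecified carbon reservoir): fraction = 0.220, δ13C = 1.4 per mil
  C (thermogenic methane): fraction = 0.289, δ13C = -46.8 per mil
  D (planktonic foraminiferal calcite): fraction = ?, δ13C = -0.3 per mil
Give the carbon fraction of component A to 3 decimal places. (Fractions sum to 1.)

Let f_A and f_D be the unknown fractions; fractions sum to 1 so f_A + f_D = 0.491.
Mass balance: Σ fᵢ·δᵢ = δ_bulk ⇒ f_A·(-22.4) + f_D·(-0.3) = -21.4 − (-13.217) = -8.183
Substitute f_D = 0.491 − f_A:
f_A·(-22.4 − -0.3) = -8.183 − 0.491×(-0.3) = -8.036
f_A = -8.036 / -22.1 = 0.3636

0.364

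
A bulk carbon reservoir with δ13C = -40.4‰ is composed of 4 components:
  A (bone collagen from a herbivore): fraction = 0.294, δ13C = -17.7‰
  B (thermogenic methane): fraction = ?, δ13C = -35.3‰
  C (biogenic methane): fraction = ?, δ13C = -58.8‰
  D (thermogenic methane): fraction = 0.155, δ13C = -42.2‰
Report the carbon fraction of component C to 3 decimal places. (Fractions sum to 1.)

0.392

Let f_C and f_B be the unknown fractions; fractions sum to 1 so f_C + f_B = 0.551.
Mass balance: Σ fᵢ·δᵢ = δ_bulk ⇒ f_C·(-58.8) + f_B·(-35.3) = -40.4 − (-11.745) = -28.655
Substitute f_B = 0.551 − f_C:
f_C·(-58.8 − -35.3) = -28.655 − 0.551×(-35.3) = -9.205
f_C = -9.205 / -23.5 = 0.3917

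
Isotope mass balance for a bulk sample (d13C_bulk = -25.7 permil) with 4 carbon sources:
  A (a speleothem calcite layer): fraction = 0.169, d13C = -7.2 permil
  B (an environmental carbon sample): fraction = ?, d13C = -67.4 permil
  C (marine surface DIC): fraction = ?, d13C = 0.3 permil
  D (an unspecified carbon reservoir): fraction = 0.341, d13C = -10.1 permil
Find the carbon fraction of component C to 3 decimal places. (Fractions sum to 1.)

0.177

Let f_C and f_B be the unknown fractions; fractions sum to 1 so f_C + f_B = 0.490.
Mass balance: Σ fᵢ·δᵢ = δ_bulk ⇒ f_C·(0.3) + f_B·(-67.4) = -25.7 − (-4.661) = -21.039
Substitute f_B = 0.490 − f_C:
f_C·(0.3 − -67.4) = -21.039 − 0.490×(-67.4) = 11.987
f_C = 11.987 / 67.7 = 0.1771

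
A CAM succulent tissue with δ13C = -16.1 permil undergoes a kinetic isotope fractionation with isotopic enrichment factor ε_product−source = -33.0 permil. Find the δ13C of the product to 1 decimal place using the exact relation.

-48.6 permil

To first order, δ_product ≈ δ_source + ε = -49.1 permil.
Exactly, δ_product = (δ_source + 1000)·(ε/1000 + 1) − 1000.
δ_product = (-16.1 + 1000) × (-33.0/1000 + 1) − 1000
δ_product = -48.57 permil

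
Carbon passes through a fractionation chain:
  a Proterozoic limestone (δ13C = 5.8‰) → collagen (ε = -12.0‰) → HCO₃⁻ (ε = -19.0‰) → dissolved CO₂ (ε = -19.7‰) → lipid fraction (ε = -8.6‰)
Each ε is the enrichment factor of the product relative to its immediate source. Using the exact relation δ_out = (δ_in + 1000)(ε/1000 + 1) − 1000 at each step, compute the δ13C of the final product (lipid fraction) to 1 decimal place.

step 1: δ = (5.80 + 1000)·(-12.0/1000 + 1) − 1000 = -6.27‰
step 2: δ = (-6.27 + 1000)·(-19.0/1000 + 1) − 1000 = -25.15‰
step 3: δ = (-25.15 + 1000)·(-19.7/1000 + 1) − 1000 = -44.36‰
step 4: δ = (-44.36 + 1000)·(-8.6/1000 + 1) − 1000 = -52.57‰

-52.6‰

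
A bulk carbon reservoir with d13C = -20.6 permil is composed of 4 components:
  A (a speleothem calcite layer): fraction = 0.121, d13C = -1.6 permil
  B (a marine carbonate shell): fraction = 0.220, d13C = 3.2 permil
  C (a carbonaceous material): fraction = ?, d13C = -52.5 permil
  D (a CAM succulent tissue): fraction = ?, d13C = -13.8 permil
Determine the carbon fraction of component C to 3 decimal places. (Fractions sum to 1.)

Let f_C and f_D be the unknown fractions; fractions sum to 1 so f_C + f_D = 0.659.
Mass balance: Σ fᵢ·δᵢ = δ_bulk ⇒ f_C·(-52.5) + f_D·(-13.8) = -20.6 − (0.510) = -21.110
Substitute f_D = 0.659 − f_C:
f_C·(-52.5 − -13.8) = -21.110 − 0.659×(-13.8) = -12.016
f_C = -12.016 / -38.7 = 0.3105

0.310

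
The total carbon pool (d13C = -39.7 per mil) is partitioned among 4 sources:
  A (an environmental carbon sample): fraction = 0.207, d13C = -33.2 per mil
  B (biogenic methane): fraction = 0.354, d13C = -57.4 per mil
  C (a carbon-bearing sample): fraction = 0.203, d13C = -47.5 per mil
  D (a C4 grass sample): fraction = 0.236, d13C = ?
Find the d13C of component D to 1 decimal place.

Isotope mass balance: δ_bulk = Σ fᵢ·δᵢ.
-39.7 = 0.207×(-33.2) + 0.354×(-57.4) + 0.203×(-47.5) + 0.236×δ_D
0.236·δ_D = -39.7 − (-36.834) = -2.866
δ_D = -2.866 / 0.236 = -12.14 per mil

-12.1 per mil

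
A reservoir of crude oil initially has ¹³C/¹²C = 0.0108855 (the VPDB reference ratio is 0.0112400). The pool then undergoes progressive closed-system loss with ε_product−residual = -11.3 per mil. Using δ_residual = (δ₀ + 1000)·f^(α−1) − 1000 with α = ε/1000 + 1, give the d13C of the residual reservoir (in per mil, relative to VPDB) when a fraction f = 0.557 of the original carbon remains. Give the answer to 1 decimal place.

-25.1 per mil

δ₀ = (0.0108855/0.0112400 − 1)×1000 = (0.968461 − 1)×1000 = -31.539 per mil
α − 1 = ε/1000 = -0.0113
f^(α−1) = 0.557^(-0.0113) = 1.006635
δ_res = (-31.539 + 1000) × 1.006635 − 1000 = 974.886 − 1000 = -25.11 per mil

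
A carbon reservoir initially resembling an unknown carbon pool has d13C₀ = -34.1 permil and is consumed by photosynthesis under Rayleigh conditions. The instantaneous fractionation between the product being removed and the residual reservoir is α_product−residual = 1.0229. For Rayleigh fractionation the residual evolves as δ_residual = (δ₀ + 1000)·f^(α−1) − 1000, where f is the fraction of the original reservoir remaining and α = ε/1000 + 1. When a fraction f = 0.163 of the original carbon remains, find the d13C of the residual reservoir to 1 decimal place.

Rayleigh residual: δ_res = (δ₀ + 1000)·f^(α−1) − 1000
α − 1 = 0.02290
f^(α−1) = 0.163^(0.02290) = 0.959310
δ_res = (-34.1 + 1000) × 0.959310 − 1000 = 926.598 − 1000 = -73.40 permil

-73.4 permil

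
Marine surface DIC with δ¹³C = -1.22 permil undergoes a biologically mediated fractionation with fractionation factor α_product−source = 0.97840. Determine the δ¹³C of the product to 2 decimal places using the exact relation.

-22.79 permil

δ_product = (δ_source + 1000)·α − 1000
δ_product = (-1.22 + 1000) × 0.97840 − 1000
δ_product = 977.206 − 1000 = -22.794 permil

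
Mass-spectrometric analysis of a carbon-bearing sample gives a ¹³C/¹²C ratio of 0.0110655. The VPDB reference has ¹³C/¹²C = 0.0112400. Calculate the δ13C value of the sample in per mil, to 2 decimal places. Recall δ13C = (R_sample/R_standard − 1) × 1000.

δ13C = (R_sample / R_standard − 1) × 1000
R_sample / R_standard = 0.0110655 / 0.0112400 = 0.984475
δ13C = (0.984475 − 1) × 1000 = -15.525 per mil

-15.52 per mil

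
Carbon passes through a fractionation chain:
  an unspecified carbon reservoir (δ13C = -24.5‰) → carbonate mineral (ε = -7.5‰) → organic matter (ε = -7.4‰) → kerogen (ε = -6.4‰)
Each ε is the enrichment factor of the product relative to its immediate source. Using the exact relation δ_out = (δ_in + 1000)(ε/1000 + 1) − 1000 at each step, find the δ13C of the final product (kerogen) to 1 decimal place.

-45.1‰

step 1: δ = (-24.50 + 1000)·(-7.5/1000 + 1) − 1000 = -31.82‰
step 2: δ = (-31.82 + 1000)·(-7.4/1000 + 1) − 1000 = -38.98‰
step 3: δ = (-38.98 + 1000)·(-6.4/1000 + 1) − 1000 = -45.13‰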